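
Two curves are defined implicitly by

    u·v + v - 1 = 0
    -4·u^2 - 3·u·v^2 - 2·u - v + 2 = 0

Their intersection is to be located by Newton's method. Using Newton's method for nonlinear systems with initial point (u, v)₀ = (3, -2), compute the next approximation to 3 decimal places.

(3.232, 0.366)

At (3, -2): F = (-9.000, -74.000).
Jacobian J = [[v, u + 1], [-8·u - 3·v^2 - 2, -6·u·v - 1]].
At the point, J = [[-2.000, 4.000], [-38.000, 35.000]] (det J = 82.000).
Solving J·Δ = −F gives Δ = (0.232, 2.366).
Then the next iterate is (u, v)₁ = (3.232, 0.366).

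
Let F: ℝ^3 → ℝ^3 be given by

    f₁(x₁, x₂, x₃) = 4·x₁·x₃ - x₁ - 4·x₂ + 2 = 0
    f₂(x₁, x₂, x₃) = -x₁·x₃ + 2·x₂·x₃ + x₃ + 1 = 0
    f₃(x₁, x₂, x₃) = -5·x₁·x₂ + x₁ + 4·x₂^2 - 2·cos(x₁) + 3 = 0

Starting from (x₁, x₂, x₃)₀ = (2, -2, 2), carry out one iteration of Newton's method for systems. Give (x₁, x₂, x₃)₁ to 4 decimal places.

(-0.7013, -1.7229, 1.5022)

At (2, -2, 2): F = (24.0000, -9.0000, 41.832294).
Jacobian J = [[4·x₃ - 1, -4, 4·x₁], [-x₃, 2·x₃, -x₁ + 2·x₂ + 1], [-5·x₂ + 2·sin(x₁) + 1, -5·x₁ + 8·x₂, 0]].
At the point, J = [[7.0000, -4.0000, 8.0000], [-2.0000, 4.0000, -5.0000], [12.818595, -26.0000, 0.0000]] (det J = -647.823138).
Solving J·Δ = −F gives Δ = (-2.7013, 0.2771, -0.4978).
Then the next iterate is (x₁, x₂, x₃)₁ = (-0.7013, -1.7229, 1.5022).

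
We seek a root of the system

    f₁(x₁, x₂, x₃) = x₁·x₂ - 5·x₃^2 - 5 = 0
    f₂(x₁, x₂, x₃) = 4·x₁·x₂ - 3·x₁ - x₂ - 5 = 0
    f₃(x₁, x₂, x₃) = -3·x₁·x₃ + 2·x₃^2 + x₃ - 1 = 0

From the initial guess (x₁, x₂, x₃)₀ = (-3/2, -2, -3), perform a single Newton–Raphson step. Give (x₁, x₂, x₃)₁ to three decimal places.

(-0.364, -1.856, -1.350)

At (-3/2, -2, -3): F = (-47.000, 13.500, 0.500).
Jacobian J = [[x₂, x₁, -10·x₃], [4·x₂ - 3, 4·x₁ - 1, 0], [-3·x₃, 0, -3·x₁ + 4·x₃ + 1]].
At the point, J = [[-2.000, -1.500, 30.000], [-11.000, -7.000, 0.000], [9.000, 0.000, -6.500]] (det J = 1906.250).
Solving J·Δ = −F gives Δ = (1.136, 0.144, 1.650).
Then the next iterate is (x₁, x₂, x₃)₁ = (-0.364, -1.856, -1.350).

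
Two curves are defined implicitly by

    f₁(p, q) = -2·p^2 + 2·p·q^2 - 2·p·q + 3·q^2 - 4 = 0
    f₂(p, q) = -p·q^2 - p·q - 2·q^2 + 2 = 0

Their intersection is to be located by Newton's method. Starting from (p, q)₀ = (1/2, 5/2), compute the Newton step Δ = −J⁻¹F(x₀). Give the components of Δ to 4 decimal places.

(-0.5132, -0.7988)

At (1/2, 5/2): F = (18.0000, -14.8750).
Jacobian J = [[-4·p + 2·q^2 - 2·q, 4·p·q - 2·p + 6·q], [-q^2 - q, -2·p·q - p - 4·q]].
At the point, J = [[5.5000, 19.0000], [-8.7500, -13.0000]] (det J = 94.7500).
Solving J·Δ = −F gives Δ = (-0.5132, -0.7988).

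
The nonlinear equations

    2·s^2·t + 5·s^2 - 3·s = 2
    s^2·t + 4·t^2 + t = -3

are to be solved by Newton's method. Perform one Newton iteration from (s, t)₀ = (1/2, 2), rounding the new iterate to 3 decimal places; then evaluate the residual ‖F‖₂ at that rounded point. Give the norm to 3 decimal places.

6.252

At (1/2, 2): F = (-1.250, 21.500).
Jacobian J = [[4·s·t + 10·s - 3, 2·s^2], [2·s·t, s^2 + 8·t + 1]].
At the point, J = [[6.000, 0.500], [2.000, 17.250]] (det J = 102.500).
Solving J·Δ = −F gives Δ = (0.315, -1.283).
Then the next iterate is (s, t)₁ = (0.815, 0.717).
Re-evaluating at (0.815, 0.717): F = (-0.17138, 6.24961), so ‖F‖₂ = 6.252.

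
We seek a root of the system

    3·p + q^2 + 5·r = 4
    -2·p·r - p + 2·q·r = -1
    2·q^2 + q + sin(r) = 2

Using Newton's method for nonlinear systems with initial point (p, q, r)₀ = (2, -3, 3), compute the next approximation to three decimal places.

At (2, -3, 3): F = (26.000, -31.000, 13.14112).
Jacobian J = [[3, 2·q, 5], [-2·r - 1, 2·r, -2·p + 2·q], [0, 4·q + 1, cos(r)]].
At the point, J = [[3.000, -6.000, 5.000], [-7.000, 6.000, -10.000], [0.000, -11.000, -0.98999]] (det J = 78.75982).
Solving J·Δ = −F gives Δ = (9.282, 1.953, -8.426).
Then the next iterate is (p, q, r)₁ = (11.282, -1.047, -5.426).

(11.282, -1.047, -5.426)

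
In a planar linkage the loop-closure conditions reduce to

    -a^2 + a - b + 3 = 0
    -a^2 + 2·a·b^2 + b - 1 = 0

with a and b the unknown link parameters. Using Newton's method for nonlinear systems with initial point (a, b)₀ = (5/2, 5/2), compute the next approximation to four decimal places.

At (5/2, 5/2): F = (-3.2500, 26.5000).
Jacobian J = [[-2·a + 1, -1], [-2·a + 2·b^2, 4·a·b + 1]].
At the point, J = [[-4.0000, -1.0000], [7.5000, 26.0000]] (det J = -96.5000).
Solving J·Δ = −F gives Δ = (-0.6010, -0.8459).
Then the next iterate is (a, b)₁ = (1.8990, 1.6541).

(1.8990, 1.6541)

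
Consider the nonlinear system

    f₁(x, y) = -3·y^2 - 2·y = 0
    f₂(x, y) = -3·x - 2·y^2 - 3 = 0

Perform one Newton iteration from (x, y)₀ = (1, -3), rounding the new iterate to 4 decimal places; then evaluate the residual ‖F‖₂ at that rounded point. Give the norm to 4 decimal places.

6.2111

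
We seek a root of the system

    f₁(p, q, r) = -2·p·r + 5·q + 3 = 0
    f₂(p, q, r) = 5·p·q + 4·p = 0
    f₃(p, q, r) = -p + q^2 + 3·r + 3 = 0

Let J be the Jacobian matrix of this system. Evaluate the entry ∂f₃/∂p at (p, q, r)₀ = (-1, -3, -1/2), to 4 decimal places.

∂f₃/∂p = -1.
At (-1, -3, -1/2) this is -1.0000.

-1.0000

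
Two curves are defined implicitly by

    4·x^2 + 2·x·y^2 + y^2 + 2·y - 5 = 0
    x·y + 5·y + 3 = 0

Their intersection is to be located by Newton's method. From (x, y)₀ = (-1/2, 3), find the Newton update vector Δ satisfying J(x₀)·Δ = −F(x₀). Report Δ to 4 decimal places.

(0.4211, -3.9474)

At (-1/2, 3): F = (2.0000, 16.5000).
Jacobian J = [[8·x + 2·y^2, 4·x·y + 2·y + 2], [y, x + 5]].
At the point, J = [[14.0000, 2.0000], [3.0000, 4.5000]] (det J = 57.0000).
Solving J·Δ = −F gives Δ = (0.4211, -3.9474).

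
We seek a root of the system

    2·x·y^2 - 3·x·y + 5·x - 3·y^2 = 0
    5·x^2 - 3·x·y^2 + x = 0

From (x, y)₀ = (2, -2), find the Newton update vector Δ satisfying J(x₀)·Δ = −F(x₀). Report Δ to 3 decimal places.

(-1.106, 0.498)

At (2, -2): F = (26.000, -2.000).
Jacobian J = [[2·y^2 - 3·y + 5, 4·x·y - 3·x - 6·y], [10·x - 3·y^2 + 1, -6·x·y]].
At the point, J = [[19.000, -10.000], [9.000, 24.000]] (det J = 546.000).
Solving J·Δ = −F gives Δ = (-1.106, 0.498).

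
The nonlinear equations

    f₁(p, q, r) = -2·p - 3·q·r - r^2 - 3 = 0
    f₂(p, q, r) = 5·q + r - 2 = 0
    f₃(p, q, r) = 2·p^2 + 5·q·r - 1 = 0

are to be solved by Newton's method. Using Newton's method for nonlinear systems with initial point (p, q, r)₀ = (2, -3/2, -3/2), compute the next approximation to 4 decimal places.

(2.6140, 0.4779, -0.3897)

At (2, -3/2, -3/2): F = (-16.0000, -11.0000, 18.2500).
Jacobian J = [[-2, -3·r, -3·q - 2·r], [0, 5, 1], [4·p, 5·r, 5·q]].
At the point, J = [[-2.0000, 4.5000, 7.5000], [0.0000, 5.0000, 1.0000], [8.0000, -7.5000, -7.5000]] (det J = -204.0000).
Solving J·Δ = −F gives Δ = (0.6140, 1.9779, 1.1103).
Then the next iterate is (p, q, r)₁ = (2.6140, 0.4779, -0.3897).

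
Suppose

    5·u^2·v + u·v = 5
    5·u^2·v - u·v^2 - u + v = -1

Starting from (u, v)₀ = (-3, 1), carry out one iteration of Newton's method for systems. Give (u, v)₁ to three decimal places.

At (-3, 1): F = (37.000, 53.000).
Jacobian J = [[10·u·v + v, 5·u^2 + u], [10·u·v - v^2 - 1, 5·u^2 - 2·u·v + 1]].
At the point, J = [[-29.000, 42.000], [-32.000, 52.000]] (det J = -164.000).
Solving J·Δ = −F gives Δ = (-1.841, -2.152).
Then the next iterate is (u, v)₁ = (-4.841, -1.152).

(-4.841, -1.152)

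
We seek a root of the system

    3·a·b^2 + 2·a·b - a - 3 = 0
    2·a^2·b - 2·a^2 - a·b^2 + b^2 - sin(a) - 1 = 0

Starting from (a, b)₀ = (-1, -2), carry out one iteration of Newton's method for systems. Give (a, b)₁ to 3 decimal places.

(-0.643, -1.250)

At (-1, -2): F = (-10.000, 1.84147).
Jacobian J = [[3·b^2 + 2·b - 1, 6·a·b + 2·a], [4·a·b - 4·a - b^2 - cos(a), 2·a^2 - 2·a·b + 2·b]].
At the point, J = [[7.000, 10.000], [7.45970, -6.000]] (det J = -116.59698).
Solving J·Δ = −F gives Δ = (0.357, 0.750).
Then the next iterate is (a, b)₁ = (-0.643, -1.250).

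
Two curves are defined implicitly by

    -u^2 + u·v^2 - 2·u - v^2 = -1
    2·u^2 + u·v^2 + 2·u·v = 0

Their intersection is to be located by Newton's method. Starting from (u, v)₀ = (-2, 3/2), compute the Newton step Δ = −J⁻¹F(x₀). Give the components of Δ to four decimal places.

(0.5204, -0.3931)

At (-2, 3/2): F = (-5.7500, -2.5000).
Jacobian J = [[-2·u + v^2 - 2, 2·u·v - 2·v], [4·u + v^2 + 2·v, 2·u·v + 2·u]].
At the point, J = [[4.2500, -9.0000], [-2.7500, -10.0000]] (det J = -67.2500).
Solving J·Δ = −F gives Δ = (0.5204, -0.3931).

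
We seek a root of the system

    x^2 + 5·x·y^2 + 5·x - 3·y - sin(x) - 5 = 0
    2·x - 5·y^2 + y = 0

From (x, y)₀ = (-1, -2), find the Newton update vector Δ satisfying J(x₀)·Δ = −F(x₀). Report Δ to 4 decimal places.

(0.1310, 1.1304)

At (-1, -2): F = (-22.158529, -24.0000).
Jacobian J = [[2·x + 5·y^2 - cos(x) + 5, 10·x·y - 3], [2, -10·y + 1]].
At the point, J = [[22.459698, 17.0000], [2.0000, 21.0000]] (det J = 437.653652).
Solving J·Δ = −F gives Δ = (0.1310, 1.1304).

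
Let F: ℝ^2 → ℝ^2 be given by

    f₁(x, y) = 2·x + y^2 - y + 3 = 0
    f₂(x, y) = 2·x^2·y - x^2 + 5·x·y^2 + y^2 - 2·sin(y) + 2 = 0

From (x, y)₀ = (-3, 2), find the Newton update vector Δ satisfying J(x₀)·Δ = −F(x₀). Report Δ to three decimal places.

(1.539, -0.693)

At (-3, 2): F = (-1.000, -28.81859).
Jacobian J = [[2, 2·y - 1], [4·x·y - 2·x + 5·y^2, 2·x^2 + 10·x·y + 2·y - 2·cos(y)]].
At the point, J = [[2.000, 3.000], [2.000, -37.16771]] (det J = -80.33541).
Solving J·Δ = −F gives Δ = (1.539, -0.693).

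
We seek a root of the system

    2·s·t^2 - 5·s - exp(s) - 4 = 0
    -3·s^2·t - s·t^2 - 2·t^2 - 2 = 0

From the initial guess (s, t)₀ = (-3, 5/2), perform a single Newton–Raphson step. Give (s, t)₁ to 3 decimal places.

At (-3, 5/2): F = (-26.54979, -63.250).
Jacobian J = [[2·t^2 - exp(s) - 5, 4·s·t], [-6·s·t - t^2, -3·s^2 - 2·s·t - 4·t]].
At the point, J = [[7.45021, -30.000], [38.750, -22.000]] (det J = 998.59532).
Solving J·Δ = −F gives Δ = (1.315, -0.558).
Then the next iterate is (s, t)₁ = (-1.685, 1.942).

(-1.685, 1.942)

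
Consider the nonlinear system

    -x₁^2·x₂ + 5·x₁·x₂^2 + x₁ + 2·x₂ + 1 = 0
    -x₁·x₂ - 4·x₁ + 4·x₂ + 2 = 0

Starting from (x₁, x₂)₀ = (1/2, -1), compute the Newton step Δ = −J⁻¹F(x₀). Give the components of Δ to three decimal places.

(0.237, 1.203)

At (1/2, -1): F = (2.250, -3.500).
Jacobian J = [[-2·x₁·x₂ + 5·x₂^2 + 1, -x₁^2 + 10·x₁·x₂ + 2], [-x₂ - 4, -x₁ + 4]].
At the point, J = [[7.000, -3.250], [-3.000, 3.500]] (det J = 14.750).
Solving J·Δ = −F gives Δ = (0.237, 1.203).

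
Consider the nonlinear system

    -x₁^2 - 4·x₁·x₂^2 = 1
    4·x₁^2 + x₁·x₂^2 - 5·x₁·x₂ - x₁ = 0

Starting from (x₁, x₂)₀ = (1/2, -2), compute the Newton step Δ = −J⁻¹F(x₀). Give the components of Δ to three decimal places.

At (1/2, -2): F = (-9.250, 7.500).
Jacobian J = [[-2·x₁ - 4·x₂^2, -8·x₁·x₂], [8·x₁ + x₂^2 - 5·x₂ - 1, 2·x₁·x₂ - 5·x₁]].
At the point, J = [[-17.000, 8.000], [17.000, -4.500]] (det J = -59.500).
Solving J·Δ = −F gives Δ = (-0.309, 0.500).

(-0.309, 0.500)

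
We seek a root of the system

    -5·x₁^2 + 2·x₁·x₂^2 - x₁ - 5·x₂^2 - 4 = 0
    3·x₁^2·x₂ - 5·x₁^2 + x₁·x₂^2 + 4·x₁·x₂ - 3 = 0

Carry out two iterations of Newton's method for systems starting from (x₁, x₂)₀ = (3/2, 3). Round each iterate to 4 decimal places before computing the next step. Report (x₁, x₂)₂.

(0.8700, 0.1313)

At (3/2, 3): F = (-34.7500, 37.5000).
Jacobian J = [[-10·x₁ + 2·x₂^2 - 1, 4·x₁·x₂ - 10·x₂], [6·x₁·x₂ - 10·x₁ + x₂^2 + 4·x₂, 3·x₁^2 + 2·x₁·x₂ + 4·x₁]].
At the point, J = [[2.0000, -12.0000], [33.0000, 21.7500]] (det J = 439.5000).
Solving J·Δ = −F gives Δ = (0.6958, -2.7799).
Then the next iterate is (x₁, x₂)₁ = (2.1958, 0.2201).
Round to (2.1958, 0.2201) and repeat: F = (-30.332962, -21.884471), J = [[-22.861112, -0.267818], [-18.129383, 24.214404]].
Δ = (-1.3258, -0.0888), so (x₁, x₂)₂ = (0.8700, 0.1313).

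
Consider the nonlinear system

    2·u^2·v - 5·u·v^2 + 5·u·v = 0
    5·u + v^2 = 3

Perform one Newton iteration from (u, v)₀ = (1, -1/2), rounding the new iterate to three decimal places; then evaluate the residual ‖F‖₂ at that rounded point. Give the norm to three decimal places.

1.365

At (1, -1/2): F = (-4.750, 2.250).
Jacobian J = [[4·u·v - 5·v^2 + 5·v, 2·u^2 - 10·u·v + 5·u], [5, 2·v]].
At the point, J = [[-5.750, 12.000], [5.000, -1.000]] (det J = -54.250).
Solving J·Δ = −F gives Δ = (-0.410, 0.199).
Then the next iterate is (u, v)₁ = (0.590, -0.301).
Re-evaluating at (0.590, -0.301): F = (-1.36478, 0.04060), so ‖F‖₂ = 1.365.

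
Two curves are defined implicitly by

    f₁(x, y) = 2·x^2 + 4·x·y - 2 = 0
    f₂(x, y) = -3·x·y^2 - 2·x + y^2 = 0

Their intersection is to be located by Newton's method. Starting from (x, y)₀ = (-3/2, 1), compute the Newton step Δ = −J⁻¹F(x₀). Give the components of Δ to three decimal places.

(0.240, -0.663)

At (-3/2, 1): F = (-3.500, 8.500).
Jacobian J = [[4·x + 4·y, 4·x], [-3·y^2 - 2, -6·x·y + 2·y]].
At the point, J = [[-2.000, -6.000], [-5.000, 11.000]] (det J = -52.000).
Solving J·Δ = −F gives Δ = (0.240, -0.663).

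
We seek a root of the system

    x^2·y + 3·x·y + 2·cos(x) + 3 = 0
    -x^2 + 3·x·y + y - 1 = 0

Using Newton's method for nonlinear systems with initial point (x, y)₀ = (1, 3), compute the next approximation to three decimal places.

(0.037, 2.184)

At (1, 3): F = (16.08060, 10.000).
Jacobian J = [[2·x·y + 3·y - 2·sin(x), x^2 + 3·x], [-2·x + 3·y, 3·x + 1]].
At the point, J = [[13.31706, 4.000], [7.000, 4.000]] (det J = 25.26823).
Solving J·Δ = −F gives Δ = (-0.963, -0.816).
Then the next iterate is (x, y)₁ = (0.037, 2.184).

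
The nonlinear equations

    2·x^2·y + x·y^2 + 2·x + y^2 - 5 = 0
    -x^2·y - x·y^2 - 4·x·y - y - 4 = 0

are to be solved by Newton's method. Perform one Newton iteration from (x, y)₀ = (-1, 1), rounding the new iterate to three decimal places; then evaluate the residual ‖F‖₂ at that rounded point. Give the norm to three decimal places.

At (-1, 1): F = (-5.000, -1.000).
Jacobian J = [[4·x·y + y^2 + 2, 2·x^2 + 2·x·y + 2·y], [-2·x·y - y^2 - 4·y, -x^2 - 2·x·y - 4·x - 1]].
At the point, J = [[-1.000, 2.000], [-3.000, 4.000]] (det J = 2.000).
Solving J·Δ = −F gives Δ = (9.000, 7.000).
Then the next iterate is (x, y)₁ = (8.000, 8.000).
Re-evaluating at (8.000, 8.000): F = (1611.000, -1292.000), so ‖F‖₂ = 2065.087.

2065.087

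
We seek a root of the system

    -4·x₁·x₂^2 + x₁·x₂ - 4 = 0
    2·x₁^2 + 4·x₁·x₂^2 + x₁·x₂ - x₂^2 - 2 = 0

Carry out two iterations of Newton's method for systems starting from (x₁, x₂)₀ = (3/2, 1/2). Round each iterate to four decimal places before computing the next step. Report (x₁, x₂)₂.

(1.5924, 0.0823)

At (3/2, 1/2): F = (-4.7500, 4.5000).
Jacobian J = [[-4·x₂^2 + x₂, -8·x₁·x₂ + x₁], [4·x₁ + 4·x₂^2 + x₂, 8·x₁·x₂ + x₁ - 2·x₂]].
At the point, J = [[-0.5000, -4.5000], [7.5000, 6.5000]] (det J = 30.5000).
Solving J·Δ = −F gives Δ = (0.3484, -1.0943).
Then the next iterate is (x₁, x₂)₁ = (1.8484, -0.5943).
Round to (1.8484, -0.5943) and repeat: F = (-7.709868, 5.992833), J = [[-2.007070, 10.636433], [8.212070, -5.751033]].
Δ = (-0.2560, 0.6766), so (x₁, x₂)₂ = (1.5924, 0.0823).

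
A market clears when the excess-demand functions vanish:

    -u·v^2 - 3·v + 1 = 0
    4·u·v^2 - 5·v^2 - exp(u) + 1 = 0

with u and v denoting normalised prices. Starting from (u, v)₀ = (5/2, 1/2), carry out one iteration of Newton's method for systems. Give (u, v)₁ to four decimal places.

(1.5398, 0.3391)

At (5/2, 1/2): F = (-1.1250, -9.932494).
Jacobian J = [[-v^2, -2·u·v - 3], [4·v^2 - exp(u), 8·u·v - 10·v]].
At the point, J = [[-0.2500, -5.5000], [-11.182494, 5.0000]] (det J = -62.753717).
Solving J·Δ = −F gives Δ = (-0.9602, -0.1609).
Then the next iterate is (u, v)₁ = (1.5398, 0.3391).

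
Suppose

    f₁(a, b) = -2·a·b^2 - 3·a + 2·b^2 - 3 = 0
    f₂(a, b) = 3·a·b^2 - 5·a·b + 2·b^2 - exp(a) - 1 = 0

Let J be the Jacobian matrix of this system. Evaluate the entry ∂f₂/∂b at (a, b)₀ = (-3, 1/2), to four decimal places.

∂f₂/∂b = 6·a·b - 5·a + 4·b.
At (-3, 1/2) this is 8.0000.

8.0000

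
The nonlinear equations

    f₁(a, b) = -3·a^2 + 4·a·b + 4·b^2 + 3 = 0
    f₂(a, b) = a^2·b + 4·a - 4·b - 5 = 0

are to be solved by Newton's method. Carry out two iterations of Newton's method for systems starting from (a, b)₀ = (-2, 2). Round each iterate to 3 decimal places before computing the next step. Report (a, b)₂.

At (-2, 2): F = (-9.000, -13.000).
Jacobian J = [[-6·a + 4·b, 4·a + 8·b], [2·a·b + 4, a^2 - 4]].
At the point, J = [[20.000, 8.000], [-4.000, 0.000]] (det J = 32.000).
Solving J·Δ = −F gives Δ = (-3.250, 9.250).
Then the next iterate is (a, b)₁ = (-5.250, 11.250).
Round to (-5.250, 11.250) and repeat: F = (190.31250, 239.07812), J = [[76.500, 69.000], [-114.125, 23.56250]].
Δ = (1.241, -4.134), so (a, b)₂ = (-4.009, 7.116).

(-4.009, 7.116)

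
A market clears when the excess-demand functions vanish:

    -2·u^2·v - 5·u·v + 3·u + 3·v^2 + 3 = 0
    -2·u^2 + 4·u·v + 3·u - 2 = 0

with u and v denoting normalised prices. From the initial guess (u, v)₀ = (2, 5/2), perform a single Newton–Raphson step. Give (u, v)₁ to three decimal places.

(1.593, 0.755)

At (2, 5/2): F = (-17.250, 16.000).
Jacobian J = [[-4·u·v - 5·v + 3, -2·u^2 - 5·u + 6·v], [-4·u + 4·v + 3, 4·u]].
At the point, J = [[-29.500, -3.000], [5.000, 8.000]] (det J = -221.000).
Solving J·Δ = −F gives Δ = (-0.407, -1.745).
Then the next iterate is (u, v)₁ = (1.593, 0.755).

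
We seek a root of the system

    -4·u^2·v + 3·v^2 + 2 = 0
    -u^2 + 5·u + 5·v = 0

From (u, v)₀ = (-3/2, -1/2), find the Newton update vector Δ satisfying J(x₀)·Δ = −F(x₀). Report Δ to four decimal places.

At (-3/2, -1/2): F = (7.2500, -12.2500).
Jacobian J = [[-8·u·v, -4·u^2 + 6·v], [-2·u + 5, 5]].
At the point, J = [[-6.0000, -12.0000], [8.0000, 5.0000]] (det J = 66.0000).
Solving J·Δ = −F gives Δ = (1.6780, -0.2348).

(1.6780, -0.2348)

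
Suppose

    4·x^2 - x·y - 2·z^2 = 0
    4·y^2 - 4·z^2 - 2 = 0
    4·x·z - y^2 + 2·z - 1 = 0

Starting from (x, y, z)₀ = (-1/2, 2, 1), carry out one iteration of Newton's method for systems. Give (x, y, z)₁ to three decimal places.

At (-1/2, 2, 1): F = (0.000, 10.000, -5.000).
Jacobian J = [[8·x - y, -x, -4·z], [0, 8·y, -8·z], [4·z, -2·y, 4·x + 2]].
At the point, J = [[-6.000, 0.500, -4.000], [0.000, 16.000, -8.000], [4.000, -4.000, 0.000]] (det J = 432.000).
Solving J·Δ = −F gives Δ = (0.324, -0.926, -0.602).
Then the next iterate is (x, y, z)₁ = (-0.176, 1.074, 0.398).

(-0.176, 1.074, 0.398)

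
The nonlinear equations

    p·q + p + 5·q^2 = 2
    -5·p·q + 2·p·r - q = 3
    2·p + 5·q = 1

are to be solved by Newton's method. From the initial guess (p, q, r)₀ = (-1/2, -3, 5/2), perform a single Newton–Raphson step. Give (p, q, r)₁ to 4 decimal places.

At (-1/2, -3, 5/2): F = (44.0000, -10.0000, -17.0000).
Jacobian J = [[q + 1, p + 10·q, 0], [-5·q + 2·r, -5·p - 1, 2·p], [2, 5, 0]].
At the point, J = [[-2.0000, -30.5000, 0.0000], [20.0000, 1.5000, -1.0000], [2.0000, 5.0000, 0.0000]] (det J = 51.0000).
Solving J·Δ = −F gives Δ = (5.8529, 1.0588, 108.6471).
Then the next iterate is (p, q, r)₁ = (5.3529, -1.9412, 111.1471).

(5.3529, -1.9412, 111.1471)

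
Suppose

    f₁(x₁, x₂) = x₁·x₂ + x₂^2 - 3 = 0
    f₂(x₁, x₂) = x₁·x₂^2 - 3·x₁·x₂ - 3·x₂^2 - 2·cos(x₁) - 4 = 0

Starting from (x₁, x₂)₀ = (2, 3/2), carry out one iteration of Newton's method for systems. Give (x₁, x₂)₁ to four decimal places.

(6.5701, -0.3210)

At (2, 3/2): F = (2.2500, -14.417706).
Jacobian J = [[x₂, x₁ + 2·x₂], [x₂^2 - 3·x₂ + 2·sin(x₁), 2·x₁·x₂ - 3·x₁ - 6·x₂]].
At the point, J = [[1.5000, 5.0000], [-0.431405, -9.0000]] (det J = -11.342974).
Solving J·Δ = −F gives Δ = (4.5701, -1.8210).
Then the next iterate is (x₁, x₂)₁ = (6.5701, -0.3210).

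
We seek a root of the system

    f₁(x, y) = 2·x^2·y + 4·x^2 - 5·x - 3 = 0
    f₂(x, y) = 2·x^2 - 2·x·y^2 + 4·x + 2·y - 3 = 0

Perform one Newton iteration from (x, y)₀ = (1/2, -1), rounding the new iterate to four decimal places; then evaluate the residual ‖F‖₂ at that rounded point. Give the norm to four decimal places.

5.1341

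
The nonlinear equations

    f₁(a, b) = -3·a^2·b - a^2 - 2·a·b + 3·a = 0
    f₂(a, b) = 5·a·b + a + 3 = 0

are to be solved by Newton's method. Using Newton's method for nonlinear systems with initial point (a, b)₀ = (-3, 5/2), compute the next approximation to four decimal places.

(-2.4020, 0.5382)

At (-3, 5/2): F = (-70.5000, -37.5000).
Jacobian J = [[-6·a·b - 2·a - 2·b + 3, -3·a^2 - 2·a], [5·b + 1, 5·a]].
At the point, J = [[49.0000, -21.0000], [13.5000, -15.0000]] (det J = -451.5000).
Solving J·Δ = −F gives Δ = (0.5980, -1.9618).
Then the next iterate is (a, b)₁ = (-2.4020, 0.5382).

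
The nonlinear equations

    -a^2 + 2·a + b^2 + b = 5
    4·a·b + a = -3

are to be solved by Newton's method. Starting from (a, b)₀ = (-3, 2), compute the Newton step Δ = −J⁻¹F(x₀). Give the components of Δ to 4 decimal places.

At (-3, 2): F = (-14.0000, -24.0000).
Jacobian J = [[-2·a + 2, 2·b + 1], [4·b + 1, 4·a]].
At the point, J = [[8.0000, 5.0000], [9.0000, -12.0000]] (det J = -141.0000).
Solving J·Δ = −F gives Δ = (2.0426, -0.4681).

(2.0426, -0.4681)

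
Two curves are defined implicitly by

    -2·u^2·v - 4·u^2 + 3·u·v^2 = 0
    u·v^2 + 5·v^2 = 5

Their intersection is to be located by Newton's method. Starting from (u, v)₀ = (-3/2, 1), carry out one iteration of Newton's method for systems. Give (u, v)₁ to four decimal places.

(-0.5888, 1.0841)

At (-3/2, 1): F = (-18.0000, -1.5000).
Jacobian J = [[-4·u·v - 8·u + 3·v^2, -2·u^2 + 6·u·v], [v^2, 2·u·v + 10·v]].
At the point, J = [[21.0000, -13.5000], [1.0000, 7.0000]] (det J = 160.5000).
Solving J·Δ = −F gives Δ = (0.9112, 0.0841).
Then the next iterate is (u, v)₁ = (-0.5888, 1.0841).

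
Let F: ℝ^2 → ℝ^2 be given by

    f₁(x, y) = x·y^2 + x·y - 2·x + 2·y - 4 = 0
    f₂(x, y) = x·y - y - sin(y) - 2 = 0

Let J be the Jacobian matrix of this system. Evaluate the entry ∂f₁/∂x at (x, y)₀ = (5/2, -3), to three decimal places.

4.000

∂f₁/∂x = y^2 + y - 2.
At (5/2, -3) this is 4.000.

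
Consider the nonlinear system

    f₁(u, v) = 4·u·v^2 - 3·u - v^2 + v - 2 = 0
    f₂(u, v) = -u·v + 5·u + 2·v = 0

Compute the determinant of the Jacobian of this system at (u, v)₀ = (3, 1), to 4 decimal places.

-93.0000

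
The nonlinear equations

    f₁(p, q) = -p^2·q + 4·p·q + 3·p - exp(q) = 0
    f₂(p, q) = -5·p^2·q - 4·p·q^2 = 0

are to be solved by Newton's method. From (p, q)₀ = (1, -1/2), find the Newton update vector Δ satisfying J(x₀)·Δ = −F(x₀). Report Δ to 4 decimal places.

At (1, -1/2): F = (0.893469, 1.5000).
Jacobian J = [[-2·p·q + 4·q + 3, -p^2 + 4·p - exp(q)], [-10·p·q - 4·q^2, -5·p^2 - 8·p·q]].
At the point, J = [[2.0000, 2.393469], [4.0000, -1.0000]] (det J = -11.573877).
Solving J·Δ = −F gives Δ = (-0.3874, -0.0496).

(-0.3874, -0.0496)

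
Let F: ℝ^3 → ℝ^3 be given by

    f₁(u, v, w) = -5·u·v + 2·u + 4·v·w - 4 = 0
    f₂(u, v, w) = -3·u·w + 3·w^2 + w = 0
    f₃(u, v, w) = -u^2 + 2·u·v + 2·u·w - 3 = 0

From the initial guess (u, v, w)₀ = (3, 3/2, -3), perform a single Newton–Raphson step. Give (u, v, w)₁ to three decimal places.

(1.026, 0.760, -1.722)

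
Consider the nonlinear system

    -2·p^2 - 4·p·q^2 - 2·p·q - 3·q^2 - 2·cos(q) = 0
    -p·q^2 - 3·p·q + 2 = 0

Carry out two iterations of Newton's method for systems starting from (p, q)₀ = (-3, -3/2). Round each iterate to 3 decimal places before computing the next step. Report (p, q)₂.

At (-3, -3/2): F = (-6.89147, -4.750).
Jacobian J = [[-4·p - 4·q^2 - 2·q, -8·p·q - 2·p - 6·q + 2·sin(q)], [-q^2 - 3·q, -2·p·q - 3·p]].
At the point, J = [[6.000, -22.99499], [2.250, 0.000]] (det J = 51.73873).
Solving J·Δ = −F gives Δ = (2.111, 0.251).
Then the next iterate is (p, q)₁ = (-0.889, -1.249).
Round to (-0.889, -1.249) and repeat: F = (-3.56655, 0.05576), J = [[-0.18600, -1.50823], [2.18700, 0.44628]].
Δ = (0.469, -2.423), so (p, q)₂ = (-0.420, -3.672).

(-0.420, -3.672)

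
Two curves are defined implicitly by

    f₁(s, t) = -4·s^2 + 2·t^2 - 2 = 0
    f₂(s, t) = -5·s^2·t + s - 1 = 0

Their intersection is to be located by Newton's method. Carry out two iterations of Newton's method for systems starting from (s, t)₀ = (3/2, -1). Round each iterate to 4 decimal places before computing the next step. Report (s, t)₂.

At (3/2, -1): F = (-9.0000, 11.7500).
Jacobian J = [[-8·s, 4·t], [-10·s·t + 1, -5·s^2]].
At the point, J = [[-12.0000, -4.0000], [16.0000, -11.2500]] (det J = 199.0000).
Solving J·Δ = −F gives Δ = (-0.7450, -0.0151).
Then the next iterate is (s, t)₁ = (0.7550, -1.0151).
Round to (0.7550, -1.0151) and repeat: F = (-2.219244, 2.648162), J = [[-6.0400, -4.0604], [8.664005, -2.850125]].
Δ = (-0.3259, -0.0617), so (s, t)₂ = (0.4291, -1.0768).

(0.4291, -1.0768)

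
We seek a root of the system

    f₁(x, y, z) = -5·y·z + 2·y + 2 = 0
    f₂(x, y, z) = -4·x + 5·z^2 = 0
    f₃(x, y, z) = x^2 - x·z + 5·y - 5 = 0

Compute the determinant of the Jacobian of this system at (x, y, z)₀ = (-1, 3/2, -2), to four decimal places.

198.0000

J = [[0, -5·z + 2, -5·y], [-4, 0, 10·z], [2·x - z, 5, -x]].
At the point, J = [[0.0000, 12.0000, -7.5000], [-4.0000, 0.0000, -20.0000], [0.0000, 5.0000, 1.0000]].
det J = 198.0000.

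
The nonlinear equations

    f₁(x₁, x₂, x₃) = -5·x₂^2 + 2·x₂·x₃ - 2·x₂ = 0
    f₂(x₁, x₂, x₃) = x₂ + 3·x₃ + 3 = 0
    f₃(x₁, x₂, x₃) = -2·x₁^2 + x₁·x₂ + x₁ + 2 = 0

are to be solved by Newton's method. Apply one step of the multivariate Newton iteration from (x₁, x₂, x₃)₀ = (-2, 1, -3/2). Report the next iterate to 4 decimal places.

At (-2, 1, -3/2): F = (-10.0000, -0.5000, -10.0000).
Jacobian J = [[0, -10·x₂ + 2·x₃ - 2, 2·x₂], [0, 1, 3], [-4·x₁ + x₂ + 1, x₁, 0]].
At the point, J = [[0.0000, -15.0000, 2.0000], [0.0000, 1.0000, 3.0000], [10.0000, -2.0000, 0.0000]] (det J = -470.0000).
Solving J·Δ = −F gives Δ = (0.8766, -0.6170, 0.3723).
Then the next iterate is (x₁, x₂, x₃)₁ = (-1.1234, 0.3830, -1.1277).

(-1.1234, 0.3830, -1.1277)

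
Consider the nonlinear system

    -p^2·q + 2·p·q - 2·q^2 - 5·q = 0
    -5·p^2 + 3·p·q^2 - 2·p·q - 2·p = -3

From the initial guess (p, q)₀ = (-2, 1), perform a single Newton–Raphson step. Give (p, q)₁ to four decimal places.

(-1.5091, 0.2909)

At (-2, 1): F = (-15.0000, -15.0000).
Jacobian J = [[-2·p·q + 2·q, -p^2 + 2·p - 4·q - 5], [-10·p + 3·q^2 - 2·q - 2, 6·p·q - 2·p]].
At the point, J = [[6.0000, -17.0000], [19.0000, -8.0000]] (det J = 275.0000).
Solving J·Δ = −F gives Δ = (0.4909, -0.7091).
Then the next iterate is (p, q)₁ = (-1.5091, 0.2909).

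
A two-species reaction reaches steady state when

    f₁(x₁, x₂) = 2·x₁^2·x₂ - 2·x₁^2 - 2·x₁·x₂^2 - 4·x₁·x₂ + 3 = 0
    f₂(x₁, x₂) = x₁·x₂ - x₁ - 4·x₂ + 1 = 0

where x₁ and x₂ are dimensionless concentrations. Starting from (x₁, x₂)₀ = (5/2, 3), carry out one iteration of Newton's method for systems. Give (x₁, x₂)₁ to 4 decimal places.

(3.8500, 0.8000)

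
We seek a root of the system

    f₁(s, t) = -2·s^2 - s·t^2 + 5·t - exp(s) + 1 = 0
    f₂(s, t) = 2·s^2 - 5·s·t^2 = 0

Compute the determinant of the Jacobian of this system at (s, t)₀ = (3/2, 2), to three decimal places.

J = [[-4·s - t^2 - exp(s), -2·s·t + 5], [4·s - 5·t^2, -10·s·t]].
At the point, J = [[-14.48169, -1.000], [-14.000, -30.000]].
det J = 420.451.

420.451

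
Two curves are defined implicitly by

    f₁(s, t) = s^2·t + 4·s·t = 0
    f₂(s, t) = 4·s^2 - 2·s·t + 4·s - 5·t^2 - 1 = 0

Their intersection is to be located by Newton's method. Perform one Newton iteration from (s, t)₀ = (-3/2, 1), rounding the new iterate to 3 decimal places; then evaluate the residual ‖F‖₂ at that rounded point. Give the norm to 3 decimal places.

1.246

At (-3/2, 1): F = (-3.750, 0.000).
Jacobian J = [[2·s·t + 4·t, s^2 + 4·s], [8·s - 2·t + 4, -2·s - 10·t]].
At the point, J = [[1.000, -3.750], [-10.000, -7.000]] (det J = -44.500).
Solving J·Δ = −F gives Δ = (0.590, -0.843).
Then the next iterate is (s, t)₁ = (-0.910, 0.157).
Re-evaluating at (-0.910, 0.157): F = (-0.44147, -1.16511), so ‖F‖₂ = 1.246.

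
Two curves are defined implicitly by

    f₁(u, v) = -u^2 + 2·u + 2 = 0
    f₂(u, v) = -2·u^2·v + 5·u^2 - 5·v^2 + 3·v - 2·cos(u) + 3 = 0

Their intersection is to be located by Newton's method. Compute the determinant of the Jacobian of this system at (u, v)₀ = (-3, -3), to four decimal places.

J = [[-2·u + 2, 0], [-4·u·v + 10·u + 2·sin(u), -2·u^2 - 10·v + 3]].
At the point, J = [[8.0000, 0.0000], [-66.282240, 15.0000]].
det J = 120.0000.

120.0000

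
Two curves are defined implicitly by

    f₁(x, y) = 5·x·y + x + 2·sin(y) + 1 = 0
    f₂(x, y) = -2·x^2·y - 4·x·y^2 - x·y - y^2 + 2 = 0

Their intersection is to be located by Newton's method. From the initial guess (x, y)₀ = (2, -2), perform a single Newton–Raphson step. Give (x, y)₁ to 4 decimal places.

At (2, -2): F = (-18.818595, -14.0000).
Jacobian J = [[5·y + 1, 5·x + 2·cos(y)], [-4·x·y - 4·y^2 - y, -2·x^2 - 8·x·y - x - 2·y]].
At the point, J = [[-9.0000, 9.167706], [2.0000, 26.0000]] (det J = -252.335413).
Solving J·Δ = −F gives Δ = (-1.4304, 0.6485).
Then the next iterate is (x, y)₁ = (0.5696, -1.3515).

(0.5696, -1.3515)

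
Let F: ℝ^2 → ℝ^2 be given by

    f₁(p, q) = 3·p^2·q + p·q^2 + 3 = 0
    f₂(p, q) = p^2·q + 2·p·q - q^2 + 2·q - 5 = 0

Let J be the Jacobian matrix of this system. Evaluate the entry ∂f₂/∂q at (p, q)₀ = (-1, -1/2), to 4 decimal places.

2.0000

∂f₂/∂q = p^2 + 2·p - 2·q + 2.
At (-1, -1/2) this is 2.0000.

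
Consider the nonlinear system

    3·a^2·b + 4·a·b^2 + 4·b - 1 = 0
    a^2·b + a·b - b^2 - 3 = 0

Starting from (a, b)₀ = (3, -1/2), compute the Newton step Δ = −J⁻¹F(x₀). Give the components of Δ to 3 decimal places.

(0.007, 0.713)

At (3, -1/2): F = (-13.500, -9.250).
Jacobian J = [[6·a·b + 4·b^2, 3·a^2 + 8·a·b + 4], [2·a·b + b, a^2 + a - 2·b]].
At the point, J = [[-8.000, 19.000], [-3.500, 13.000]] (det J = -37.500).
Solving J·Δ = −F gives Δ = (0.007, 0.713).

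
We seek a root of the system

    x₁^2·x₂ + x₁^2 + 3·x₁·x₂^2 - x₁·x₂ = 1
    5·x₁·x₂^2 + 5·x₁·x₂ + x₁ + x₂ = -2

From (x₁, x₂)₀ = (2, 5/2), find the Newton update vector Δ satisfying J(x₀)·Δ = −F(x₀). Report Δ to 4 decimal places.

(0.5626, -1.9537)

At (2, 5/2): F = (45.5000, 94.0000).
Jacobian J = [[2·x₁·x₂ + 2·x₁ + 3·x₂^2 - x₂, x₁^2 + 6·x₁·x₂ - x₁], [5·x₂^2 + 5·x₂ + 1, 10·x₁·x₂ + 5·x₁ + 1]].
At the point, J = [[30.2500, 32.0000], [44.7500, 61.0000]] (det J = 413.2500).
Solving J·Δ = −F gives Δ = (0.5626, -1.9537).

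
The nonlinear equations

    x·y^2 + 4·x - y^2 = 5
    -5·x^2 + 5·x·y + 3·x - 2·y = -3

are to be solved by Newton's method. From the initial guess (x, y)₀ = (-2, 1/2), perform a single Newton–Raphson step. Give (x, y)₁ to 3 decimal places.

At (-2, 1/2): F = (-13.750, -29.000).
Jacobian J = [[y^2 + 4, 2·x·y - 2·y], [-10·x + 5·y + 3, 5·x - 2]].
At the point, J = [[4.250, -3.000], [25.500, -12.000]] (det J = 25.500).
Solving J·Δ = −F gives Δ = (-3.059, -8.917).
Then the next iterate is (x, y)₁ = (-5.059, -8.417).

(-5.059, -8.417)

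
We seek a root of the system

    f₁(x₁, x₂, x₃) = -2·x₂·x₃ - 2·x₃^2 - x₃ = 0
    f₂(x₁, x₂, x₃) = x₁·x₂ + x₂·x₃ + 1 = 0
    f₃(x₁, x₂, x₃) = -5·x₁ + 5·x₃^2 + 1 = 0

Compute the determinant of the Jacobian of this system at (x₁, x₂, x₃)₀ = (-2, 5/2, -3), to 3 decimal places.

J = [[0, -2·x₃, -2·x₂ - 4·x₃ - 1], [x₂, x₁ + x₃, x₂], [-5, 0, 10·x₃]].
At the point, J = [[0.000, 6.000, 6.000], [2.500, -5.000, 2.500], [-5.000, 0.000, -30.000]].
det J = 225.000.

225.000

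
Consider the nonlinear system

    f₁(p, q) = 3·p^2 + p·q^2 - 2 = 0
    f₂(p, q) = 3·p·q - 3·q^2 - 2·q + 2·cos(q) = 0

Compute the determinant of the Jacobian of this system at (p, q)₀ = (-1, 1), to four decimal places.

J = [[6·p + q^2, 2·p·q], [3·q, 3·p - 6·q - 2·sin(q) - 2]].
At the point, J = [[-5.0000, -2.0000], [3.0000, -12.682942]].
det J = 69.4147.

69.4147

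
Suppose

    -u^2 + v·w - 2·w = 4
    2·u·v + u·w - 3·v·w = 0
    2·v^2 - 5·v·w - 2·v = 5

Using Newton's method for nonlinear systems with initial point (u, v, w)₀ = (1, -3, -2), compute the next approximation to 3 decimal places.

At (1, -3, -2): F = (5.000, -26.000, -11.000).
Jacobian J = [[-2·u, w, v - 2], [2·v + w, 2·u - 3·w, u - 3·v], [0, 4·v - 5·w - 2, -5·v]].
At the point, J = [[-2.000, -2.000, -5.000], [-8.000, 8.000, 10.000], [0.000, -4.000, 15.000]] (det J = -720.000).
Solving J·Δ = −F gives Δ = (-1.000, 1.000, 1.000).
Then the next iterate is (u, v, w)₁ = (0.000, -2.000, -1.000).

(0.000, -2.000, -1.000)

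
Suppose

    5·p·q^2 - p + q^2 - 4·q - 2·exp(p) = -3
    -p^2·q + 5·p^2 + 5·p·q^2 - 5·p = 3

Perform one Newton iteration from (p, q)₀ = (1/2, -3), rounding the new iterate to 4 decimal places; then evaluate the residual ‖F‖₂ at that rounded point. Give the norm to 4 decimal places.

At (1/2, -3): F = (42.702557, 19.0000).
Jacobian J = [[5·q^2 - 2·exp(p) - 1, 10·p·q + 2·q - 4], [-2·p·q + 10·p + 5·q^2 - 5, -p^2 + 10·p·q]].
At the point, J = [[40.702557, -25.0000], [48.0000, -15.2500]] (det J = 579.285999).
Solving J·Δ = −F gives Δ = (0.3042, 2.2034).
Then the next iterate is (p, q)₁ = (0.8042, -0.7966).
Re-evaluating at (0.8042, -0.7966): F = (4.098568, -0.720508), so ‖F‖₂ = 4.1614.

4.1614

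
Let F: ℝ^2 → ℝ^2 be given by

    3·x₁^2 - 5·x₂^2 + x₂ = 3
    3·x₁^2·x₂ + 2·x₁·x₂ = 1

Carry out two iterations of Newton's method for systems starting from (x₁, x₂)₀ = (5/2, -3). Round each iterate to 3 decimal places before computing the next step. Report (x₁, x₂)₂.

(1.198, -0.774)

At (5/2, -3): F = (-32.250, -72.250).
Jacobian J = [[6·x₁, -10·x₂ + 1], [6·x₁·x₂ + 2·x₂, 3·x₁^2 + 2·x₁]].
At the point, J = [[15.000, 31.000], [-51.000, 23.750]] (det J = 1937.250).
Solving J·Δ = −F gives Δ = (-0.761, 1.408).
Then the next iterate is (x₁, x₂)₁ = (1.739, -1.592).
Round to (1.739, -1.592) and repeat: F = (-8.19196, -20.98018), J = [[10.434, 16.920], [-19.79493, 12.55036]].
Δ = (-0.541, 0.818), so (x₁, x₂)₂ = (1.198, -0.774).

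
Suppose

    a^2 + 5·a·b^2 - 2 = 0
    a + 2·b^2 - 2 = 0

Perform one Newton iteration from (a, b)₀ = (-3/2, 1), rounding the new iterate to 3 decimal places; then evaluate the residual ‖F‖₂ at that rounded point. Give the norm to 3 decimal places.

1.003

At (-3/2, 1): F = (-7.250, -1.500).
Jacobian J = [[2·a + 5·b^2, 10·a·b], [1, 4·b]].
At the point, J = [[2.000, -15.000], [1.000, 4.000]] (det J = 23.000).
Solving J·Δ = −F gives Δ = (2.239, -0.185).
Then the next iterate is (a, b)₁ = (0.739, 0.815).
Re-evaluating at (0.739, 0.815): F = (1.00043, 0.06745), so ‖F‖₂ = 1.003.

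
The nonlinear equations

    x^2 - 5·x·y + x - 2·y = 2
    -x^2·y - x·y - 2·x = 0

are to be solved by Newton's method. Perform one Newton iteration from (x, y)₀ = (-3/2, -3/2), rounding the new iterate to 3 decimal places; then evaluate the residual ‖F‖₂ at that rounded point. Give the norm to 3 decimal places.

3.484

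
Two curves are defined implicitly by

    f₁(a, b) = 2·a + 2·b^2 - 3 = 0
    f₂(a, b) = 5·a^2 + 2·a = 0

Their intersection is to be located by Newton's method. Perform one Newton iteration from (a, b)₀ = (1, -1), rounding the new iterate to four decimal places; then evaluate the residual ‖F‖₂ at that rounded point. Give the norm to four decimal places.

1.7016

At (1, -1): F = (1.0000, 7.0000).
Jacobian J = [[2, 4·b], [10·a + 2, 0]].
At the point, J = [[2.0000, -4.0000], [12.0000, 0.0000]] (det J = 48.0000).
Solving J·Δ = −F gives Δ = (-0.5833, -0.0417).
Then the next iterate is (a, b)₁ = (0.4167, -1.0417).
Re-evaluating at (0.4167, -1.0417): F = (0.003678, 1.701594), so ‖F‖₂ = 1.7016.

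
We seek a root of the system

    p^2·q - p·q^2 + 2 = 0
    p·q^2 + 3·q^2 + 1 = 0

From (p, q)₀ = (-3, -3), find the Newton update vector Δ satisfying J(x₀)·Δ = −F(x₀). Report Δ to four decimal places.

At (-3, -3): F = (2.0000, 1.0000).
Jacobian J = [[2·p·q - q^2, p^2 - 2·p·q], [q^2, 2·p·q + 6·q]].
At the point, J = [[9.0000, -9.0000], [9.0000, 0.0000]] (det J = 81.0000).
Solving J·Δ = −F gives Δ = (-0.1111, 0.1111).

(-0.1111, 0.1111)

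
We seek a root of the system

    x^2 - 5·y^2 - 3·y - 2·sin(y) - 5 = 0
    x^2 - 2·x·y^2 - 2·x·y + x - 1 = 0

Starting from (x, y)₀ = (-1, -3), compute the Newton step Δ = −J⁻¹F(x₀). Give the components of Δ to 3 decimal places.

At (-1, -3): F = (-39.71776, 11.000).
Jacobian J = [[2·x, -10·y - 2·cos(y) - 3], [2·x - 2·y^2 - 2·y + 1, -4·x·y - 2·x]].
At the point, J = [[-2.000, 28.97998], [-13.000, -10.000]] (det J = 396.73980).
Solving J·Δ = −F gives Δ = (-0.198, 1.357).

(-0.198, 1.357)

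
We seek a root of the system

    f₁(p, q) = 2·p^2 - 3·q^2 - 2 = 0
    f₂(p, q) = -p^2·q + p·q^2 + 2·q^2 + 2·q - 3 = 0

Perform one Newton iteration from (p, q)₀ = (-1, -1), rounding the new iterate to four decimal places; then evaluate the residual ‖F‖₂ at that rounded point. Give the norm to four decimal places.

9.8439

At (-1, -1): F = (-3.0000, -3.0000).
Jacobian J = [[4·p, -6·q], [-2·p·q + q^2, -p^2 + 2·p·q + 4·q + 2]].
At the point, J = [[-4.0000, 6.0000], [-1.0000, -1.0000]] (det J = 10.0000).
Solving J·Δ = −F gives Δ = (-2.1000, -0.9000).
Then the next iterate is (p, q)₁ = (-3.1000, -1.9000).
Re-evaluating at (-3.1000, -1.9000): F = (6.3900, 7.4880), so ‖F‖₂ = 9.8439.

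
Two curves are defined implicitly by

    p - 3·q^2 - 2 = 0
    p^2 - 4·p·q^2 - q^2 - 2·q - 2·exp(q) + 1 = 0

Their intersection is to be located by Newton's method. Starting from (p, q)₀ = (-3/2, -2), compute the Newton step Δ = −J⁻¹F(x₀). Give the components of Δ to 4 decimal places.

(-0.1042, 1.3004)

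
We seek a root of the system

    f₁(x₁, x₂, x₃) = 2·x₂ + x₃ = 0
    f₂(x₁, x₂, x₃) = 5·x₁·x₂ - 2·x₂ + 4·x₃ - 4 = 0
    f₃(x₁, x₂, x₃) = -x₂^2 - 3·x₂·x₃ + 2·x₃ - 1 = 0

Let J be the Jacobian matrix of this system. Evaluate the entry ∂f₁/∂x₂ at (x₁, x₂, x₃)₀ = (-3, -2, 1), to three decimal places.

∂f₁/∂x₂ = 2.
At (-3, -2, 1) this is 2.000.

2.000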